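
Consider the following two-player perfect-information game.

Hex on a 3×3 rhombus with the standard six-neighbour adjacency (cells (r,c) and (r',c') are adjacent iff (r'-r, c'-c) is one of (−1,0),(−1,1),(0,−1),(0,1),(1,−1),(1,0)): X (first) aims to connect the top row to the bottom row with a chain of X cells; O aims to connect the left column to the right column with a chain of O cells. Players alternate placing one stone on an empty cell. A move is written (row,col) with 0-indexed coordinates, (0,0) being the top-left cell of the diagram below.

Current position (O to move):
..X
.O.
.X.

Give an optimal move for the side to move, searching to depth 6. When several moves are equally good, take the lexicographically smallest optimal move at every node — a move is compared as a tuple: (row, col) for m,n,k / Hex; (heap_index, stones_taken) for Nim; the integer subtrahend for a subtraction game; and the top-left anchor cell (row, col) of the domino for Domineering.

ply 1, O at ..X/.O./.X. | (0,0)=-1→O.X/.O./.X.; (0,1)=-1→.OX/.O./.X.; (1,0)=-1→..X/OO./.X.; (1,2)=+1→..X/.OO/.X.*; (2,0)=-1→..X/.O./OX.; (2,2)=-1→..X/.O./.XO
ply 2, X at ..X/.OO/.X. | (0,0)=-1→X.X/.OO/.X.*; (0,1)=-1→.XX/.OO/.X.; (1,0)=-1→..X/XOO/.X.; (2,0)=-1→..X/.OO/XX.; (2,2)=-1→..X/.OO/.XX
ply 3, O at X.X/.OO/.X. | (0,1)=+1→XOX/.OO/.X.*; (1,0)=+1→X.X/OOO/.X.; (2,0)=+1→X.X/.OO/OX.; (2,2)=+1→X.X/.OO/.XO
ply 4, X at XOX/.OO/.X. | (1,0)=-1→XOX/XOO/.X.*; (2,0)=-1→XOX/.OO/XX.; (2,2)=-1→XOX/.OO/.XX
ply 5, O at XOX/XOO/.X. | (2,0)=+1→XOX/XOO/OX.*; (2,2)=-1→XOX/XOO/.XO
ply 6: XOX/XOO/OX. is terminal -1 (X); from ..X/.O./.X. depth 6

O's best at [..X/.O./.X.]: (1,2)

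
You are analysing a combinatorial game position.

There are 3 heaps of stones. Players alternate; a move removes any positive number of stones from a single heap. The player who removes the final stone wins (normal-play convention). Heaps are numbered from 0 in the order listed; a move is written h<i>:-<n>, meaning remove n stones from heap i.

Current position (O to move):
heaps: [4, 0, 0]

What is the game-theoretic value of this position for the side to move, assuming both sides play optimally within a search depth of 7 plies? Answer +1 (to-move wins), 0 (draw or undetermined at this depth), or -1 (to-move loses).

value((4,0,0), O) = +1

ply 1, O at (4,0,0) | h0:-1=-1→(3,0,0); h0:-2=-1→(2,0,0); h0:-3=-1→(1,0,0); h0:-4=+1→(0,0,0)*
ply 2: (0,0,0) is terminal -1 (X); from (4,0,0) depth 7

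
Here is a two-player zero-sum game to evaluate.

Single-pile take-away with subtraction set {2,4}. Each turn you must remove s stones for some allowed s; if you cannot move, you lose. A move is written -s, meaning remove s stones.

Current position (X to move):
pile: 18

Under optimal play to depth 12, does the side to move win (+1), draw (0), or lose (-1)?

value(18, X) = -1

ply 1, X at 18 | -2=-1→16*; -4=-1→14
ply 2, O at 16 | -2=-1→14; -4=+1→12*
ply 3, X at 12 | -2=-1→10*; -4=-1→8
ply 4, O at 10 | -2=-1→8; -4=+1→6*
ply 5, X at 6 | -2=-1→4*; -4=-1→2
ply 6, O at 4 | -2=-1→2; -4=+1→0*
ply 7: 0 is terminal -1 (X); from 18 depth 12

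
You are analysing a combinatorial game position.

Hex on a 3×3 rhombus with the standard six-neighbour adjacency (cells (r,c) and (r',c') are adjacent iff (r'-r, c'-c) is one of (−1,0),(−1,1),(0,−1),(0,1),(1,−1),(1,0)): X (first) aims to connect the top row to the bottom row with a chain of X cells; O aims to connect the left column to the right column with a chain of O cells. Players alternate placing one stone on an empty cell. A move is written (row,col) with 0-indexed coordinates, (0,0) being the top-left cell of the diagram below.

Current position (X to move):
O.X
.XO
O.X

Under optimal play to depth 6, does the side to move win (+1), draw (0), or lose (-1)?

value(O.X/.XO/O.X, X) = +1

ply 1, X at O.X/.XO/O.X | (0,1)=-1→OXX/.XO/O.X; (1,0)=-1→O.X/XXO/O.X; (2,1)=+1→O.X/.XO/OXX*
ply 2: O.X/.XO/OXX is terminal -1 (O); from O.X/.XO/O.X depth 6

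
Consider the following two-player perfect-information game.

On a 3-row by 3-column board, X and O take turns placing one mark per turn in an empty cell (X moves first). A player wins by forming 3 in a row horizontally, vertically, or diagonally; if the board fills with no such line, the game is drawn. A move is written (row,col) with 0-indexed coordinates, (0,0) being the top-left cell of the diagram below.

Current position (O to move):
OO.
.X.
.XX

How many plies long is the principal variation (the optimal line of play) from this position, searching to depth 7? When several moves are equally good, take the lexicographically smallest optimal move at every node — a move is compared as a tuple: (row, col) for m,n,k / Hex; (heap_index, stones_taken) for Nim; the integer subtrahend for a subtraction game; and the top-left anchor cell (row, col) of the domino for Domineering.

[OO./.X./.XX] O move#1: (0,2):+1/OOO/.X./.XX*, (1,0):-1/OO./OX./.XX, (1,2):-1/OO./.XO/.XX, (2,0):+1/OO./.X./OXX
[OOO/.X./.XX] end (terminal -1, X#2); searched OO./.X./.XX to 7

PV length from [OO./.X./.XX]: 1 ply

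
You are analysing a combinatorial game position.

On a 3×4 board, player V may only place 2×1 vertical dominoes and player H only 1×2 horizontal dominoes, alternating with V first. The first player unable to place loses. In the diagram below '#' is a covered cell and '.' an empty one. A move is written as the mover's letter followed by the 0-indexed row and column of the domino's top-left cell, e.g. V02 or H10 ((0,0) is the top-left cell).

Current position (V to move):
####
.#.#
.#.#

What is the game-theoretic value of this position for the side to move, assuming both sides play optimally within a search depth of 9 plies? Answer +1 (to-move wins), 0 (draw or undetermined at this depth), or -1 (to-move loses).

p1 V@[####/.#.#/.#.#]: V10[####/##.#/##.#]+1* V12[####/.###/.###]+1
p2 H@[####/##.#/##.#] terminal -1; root [####/.#.#/.#.#] d9

value(####/.#.#/.#.#, V) = +1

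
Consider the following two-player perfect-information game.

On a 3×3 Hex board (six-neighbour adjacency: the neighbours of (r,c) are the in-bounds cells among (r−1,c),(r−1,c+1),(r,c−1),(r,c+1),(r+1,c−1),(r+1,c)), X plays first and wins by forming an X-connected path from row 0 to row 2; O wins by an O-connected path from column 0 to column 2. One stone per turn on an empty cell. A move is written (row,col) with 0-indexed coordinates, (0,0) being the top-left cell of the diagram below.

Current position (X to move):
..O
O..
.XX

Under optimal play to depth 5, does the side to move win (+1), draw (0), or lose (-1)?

value(..O/O../.XX, X) = -1

p1 X@[..O/O../.XX]: (0,0)[X.O/O../.XX]-1* (0,1)[.XO/O../.XX]-1 (1,1)[..O/OX./.XX]-1 (1,2)[..O/O.X/.XX]-1 (2,0)[..O/O../XXX]-1
p2 O@[X.O/O../.XX]: (0,1)[XOO/O../.XX]+1* (1,1)[X.O/OO./.XX]+1 (1,2)[X.O/O.O/.XX]+1 (2,0)[X.O/O../OXX]+1
p3 X@[XOO/O../.XX] terminal -1; root [..O/O../.XX] d5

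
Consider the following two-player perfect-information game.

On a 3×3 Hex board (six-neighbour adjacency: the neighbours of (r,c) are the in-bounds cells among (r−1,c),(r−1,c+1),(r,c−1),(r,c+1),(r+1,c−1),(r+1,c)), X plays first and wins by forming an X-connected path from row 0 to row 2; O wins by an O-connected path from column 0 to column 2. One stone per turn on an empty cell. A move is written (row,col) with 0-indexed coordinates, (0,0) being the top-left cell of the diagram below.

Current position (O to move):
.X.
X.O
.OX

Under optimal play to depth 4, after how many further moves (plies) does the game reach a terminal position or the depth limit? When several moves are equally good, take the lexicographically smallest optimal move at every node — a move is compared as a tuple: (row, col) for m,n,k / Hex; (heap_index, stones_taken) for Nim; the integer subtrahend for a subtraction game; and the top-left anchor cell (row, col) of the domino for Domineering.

[.X./X.O/.OX] O move#1: (0,0):-1/OX./X.O/.OX, (0,2):-1/.XO/X.O/.OX, (1,1):-1/.X./XOO/.OX, (2,0):+1/.X./X.O/OOX*
[.X./X.O/OOX] end (terminal -1, X#2); searched .X./X.O/.OX to 4

PV length from [.X./X.O/.OX]: 1 ply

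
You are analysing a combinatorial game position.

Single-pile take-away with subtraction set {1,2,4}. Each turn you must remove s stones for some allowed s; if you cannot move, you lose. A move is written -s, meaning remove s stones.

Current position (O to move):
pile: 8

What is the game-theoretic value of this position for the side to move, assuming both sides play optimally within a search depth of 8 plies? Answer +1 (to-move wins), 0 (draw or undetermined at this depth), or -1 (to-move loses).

value(8, O) = +1

p1 O@[8]: -1[7]-1 -2[6]+1* -4[4]-1
p2 X@[6]: -1[5]-1* -2[4]-1 -4[2]-1
p3 O@[5]: -1[4]-1 -2[3]+1* -4[1]-1
p4 X@[3]: -1[2]-1* -2[1]-1
p5 O@[2]: -1[1]-1 -2[0]+1*
p6 X@[0] terminal -1; root [8] d8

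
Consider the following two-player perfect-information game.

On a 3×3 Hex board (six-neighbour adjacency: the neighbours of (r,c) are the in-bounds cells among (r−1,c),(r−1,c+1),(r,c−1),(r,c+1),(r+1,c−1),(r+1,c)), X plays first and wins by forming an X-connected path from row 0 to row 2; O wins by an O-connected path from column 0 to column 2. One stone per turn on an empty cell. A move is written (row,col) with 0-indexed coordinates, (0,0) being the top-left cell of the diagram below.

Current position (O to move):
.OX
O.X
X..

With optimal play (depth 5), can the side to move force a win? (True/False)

O winning at [.OX/O.X/X..]: False

p1 O@[.OX/O.X/X..]: (0,0)[OOX/O.X/X..]-1* (1,1)[.OX/OOX/X..]-1 (2,1)[.OX/O.X/XO.]-1 (2,2)[.OX/O.X/X.O]-1
p2 X@[OOX/O.X/X..]: (1,1)[OOX/OXX/X..]+1* (2,1)[OOX/O.X/XX.]+1 (2,2)[OOX/O.X/X.X]+1
p3 O@[OOX/OXX/X..] terminal -1; root [.OX/O.X/X..] d5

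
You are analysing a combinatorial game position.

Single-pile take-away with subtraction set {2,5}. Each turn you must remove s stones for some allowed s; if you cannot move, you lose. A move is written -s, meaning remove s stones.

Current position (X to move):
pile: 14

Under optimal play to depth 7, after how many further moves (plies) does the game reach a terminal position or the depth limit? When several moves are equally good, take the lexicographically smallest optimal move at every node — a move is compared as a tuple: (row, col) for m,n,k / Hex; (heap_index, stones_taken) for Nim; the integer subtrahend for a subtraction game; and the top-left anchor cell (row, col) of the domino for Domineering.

ply 1, X at 14 | -2=-1→12*; -5=-1→9
ply 2, O at 12 | -2=-1→10; -5=+1→7*
ply 3, X at 7 | -2=-1→5*; -5=-1→2
ply 4, O at 5 | -2=-1→3; -5=+1→0*
ply 5: 0 is terminal -1 (X); from 14 depth 7

PV length from [14]: 4 plies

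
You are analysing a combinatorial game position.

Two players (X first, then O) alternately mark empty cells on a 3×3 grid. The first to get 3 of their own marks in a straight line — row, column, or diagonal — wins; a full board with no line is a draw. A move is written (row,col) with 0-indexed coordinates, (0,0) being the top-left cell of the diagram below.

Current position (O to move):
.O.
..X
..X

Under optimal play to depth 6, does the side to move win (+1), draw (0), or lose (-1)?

value(.O./..X/..X, O) = +1

[.O./..X/..X] O move#1: (0,0):-1/OO./..X/..X, (0,2):+1/.OO/..X/..X*, (1,0):-1/.O./O.X/..X, (1,1):-1/.O./.OX/..X, (2,0):-1/.O./..X/O.X, (2,1):-1/.O./..X/.OX
[.OO/..X/..X] X move#2: (0,0):-1/XOO/..X/..X*, (1,0):-1/.OO/X.X/..X, (1,1):-1/.OO/.XX/..X, (2,0):-1/.OO/..X/X.X, (2,1):-1/.OO/..X/.XX
[XOO/..X/..X] O move#3: (1,0):-1/XOO/O.X/..X, (1,1):+1/XOO/.OX/..X*, (2,0):-1/XOO/..X/O.X, (2,1):-1/XOO/..X/.OX
[XOO/.OX/..X] X move#4: (1,0):-1/XOO/XOX/..X*, (2,0):-1/XOO/.OX/X.X, (2,1):-1/XOO/.OX/.XX
[XOO/XOX/..X] O move#5: (2,0):+1/XOO/XOX/O.X*, (2,1):+1/XOO/XOX/.OX
[XOO/XOX/O.X] end (terminal -1, X#6); searched .O./..X/..X to 6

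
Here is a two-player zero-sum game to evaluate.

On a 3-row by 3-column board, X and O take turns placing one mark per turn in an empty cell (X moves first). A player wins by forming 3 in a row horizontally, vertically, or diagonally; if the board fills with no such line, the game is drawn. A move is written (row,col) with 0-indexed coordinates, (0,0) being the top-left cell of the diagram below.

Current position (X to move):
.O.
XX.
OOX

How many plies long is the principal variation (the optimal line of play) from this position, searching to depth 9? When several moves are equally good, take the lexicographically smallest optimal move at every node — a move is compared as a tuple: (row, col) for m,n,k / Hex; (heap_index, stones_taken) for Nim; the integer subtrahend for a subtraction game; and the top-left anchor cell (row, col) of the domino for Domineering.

p1 X@[.O./XX./OOX]: (0,0)[XO./XX./OOX]+1* (0,2)[.OX/XX./OOX]+1 (1,2)[.O./XXX/OOX]+1
p2 O@[XO./XX./OOX] terminal -1; root [.O./XX./OOX] d9

PV length from [.O./XX./OOX]: 1 ply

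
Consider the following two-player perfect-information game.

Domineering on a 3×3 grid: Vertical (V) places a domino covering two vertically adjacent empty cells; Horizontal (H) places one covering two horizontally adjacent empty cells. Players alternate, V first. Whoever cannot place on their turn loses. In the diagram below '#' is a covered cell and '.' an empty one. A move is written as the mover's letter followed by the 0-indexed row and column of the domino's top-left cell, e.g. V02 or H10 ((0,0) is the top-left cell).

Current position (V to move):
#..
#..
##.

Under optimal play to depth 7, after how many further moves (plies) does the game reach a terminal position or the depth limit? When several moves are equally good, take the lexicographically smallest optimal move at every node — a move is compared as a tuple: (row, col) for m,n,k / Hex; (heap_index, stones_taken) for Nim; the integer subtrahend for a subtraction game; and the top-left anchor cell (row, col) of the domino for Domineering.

ply 1, V at #../#../##. | V01=+1→##./##./##.*; V02=+1→#.#/#.#/##.; V12=-1→#../#.#/###
ply 2: ##./##./##. is terminal -1 (H); from #../#../##. depth 7

PV length from [#../#../##.]: 1 ply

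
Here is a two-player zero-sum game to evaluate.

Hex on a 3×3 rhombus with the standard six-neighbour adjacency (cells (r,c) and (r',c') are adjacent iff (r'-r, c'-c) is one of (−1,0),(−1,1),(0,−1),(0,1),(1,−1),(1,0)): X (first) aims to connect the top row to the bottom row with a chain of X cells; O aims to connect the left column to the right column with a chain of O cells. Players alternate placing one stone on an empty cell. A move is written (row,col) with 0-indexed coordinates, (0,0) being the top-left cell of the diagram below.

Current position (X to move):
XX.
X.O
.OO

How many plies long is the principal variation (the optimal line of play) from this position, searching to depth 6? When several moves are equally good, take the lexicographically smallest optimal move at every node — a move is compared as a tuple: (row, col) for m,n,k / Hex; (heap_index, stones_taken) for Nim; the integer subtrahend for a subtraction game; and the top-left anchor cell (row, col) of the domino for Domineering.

PV length from [XX./X.O/.OO]: 1 ply

[XX./X.O/.OO] X move#1: (0,2):-1/XXX/X.O/.OO, (1,1):-1/XX./XXO/.OO, (2,0):+1/XX./X.O/XOO*
[XX./X.O/XOO] end (terminal -1, O#2); searched XX./X.O/.OO to 6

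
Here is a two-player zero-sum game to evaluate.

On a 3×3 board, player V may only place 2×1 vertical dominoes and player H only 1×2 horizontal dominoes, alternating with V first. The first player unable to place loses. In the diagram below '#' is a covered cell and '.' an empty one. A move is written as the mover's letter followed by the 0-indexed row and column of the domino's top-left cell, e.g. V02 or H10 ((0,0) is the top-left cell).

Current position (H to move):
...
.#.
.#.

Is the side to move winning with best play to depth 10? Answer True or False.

[.../.#./.#.] H move#1: H00:-1/##./.#./.#.*, H01:-1/.##/.#./.#.
[##./.#./.#.] V move#2: V02:+1/###/.##/.#.*, V10:+1/##./##./##., V12:+1/##./.##/.##
[###/.##/.#.] end (terminal -1, H#3); searched .../.#./.#. to 10

H winning at [.../.#./.#.]: False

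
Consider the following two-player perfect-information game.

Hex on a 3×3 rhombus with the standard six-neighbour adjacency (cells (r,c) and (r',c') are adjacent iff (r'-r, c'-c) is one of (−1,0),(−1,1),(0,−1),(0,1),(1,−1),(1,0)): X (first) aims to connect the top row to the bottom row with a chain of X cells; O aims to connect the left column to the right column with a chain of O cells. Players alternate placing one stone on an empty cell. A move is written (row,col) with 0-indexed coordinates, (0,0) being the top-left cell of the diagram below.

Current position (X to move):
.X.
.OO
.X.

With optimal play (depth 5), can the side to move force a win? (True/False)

[.X./.OO/.X.] X move#1: (0,0):-1/XX./.OO/.X.*, (0,2):-1/.XX/.OO/.X., (1,0):-1/.X./XOO/.X., (2,0):-1/.X./.OO/XX., (2,2):-1/.X./.OO/.XX
[XX./.OO/.X.] O move#2: (0,2):+1/XXO/.OO/.X.*, (1,0):+1/XX./OOO/.X., (2,0):+1/XX./.OO/OX., (2,2):+1/XX./.OO/.XO
[XXO/.OO/.X.] X move#3: (1,0):-1/XXO/XOO/.X.*, (2,0):-1/XXO/.OO/XX., (2,2):-1/XXO/.OO/.XX
[XXO/XOO/.X.] O move#4: (2,0):+1/XXO/XOO/OX.*, (2,2):-1/XXO/XOO/.XO
[XXO/XOO/OX.] end (terminal -1, X#5); searched .X./.OO/.X. to 5

X winning at [.X./.OO/.X.]: False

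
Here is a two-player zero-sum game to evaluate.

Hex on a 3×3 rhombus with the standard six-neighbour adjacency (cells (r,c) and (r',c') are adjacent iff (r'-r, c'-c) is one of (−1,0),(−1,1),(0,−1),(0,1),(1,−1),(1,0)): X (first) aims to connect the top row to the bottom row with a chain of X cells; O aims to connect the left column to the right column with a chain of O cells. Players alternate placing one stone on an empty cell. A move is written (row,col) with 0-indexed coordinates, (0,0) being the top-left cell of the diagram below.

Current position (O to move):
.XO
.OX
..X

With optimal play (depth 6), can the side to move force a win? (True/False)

ply 1, O at .XO/.OX/..X | (0,0)=+1→OXO/.OX/..X*; (1,0)=+1→.XO/OOX/..X; (2,0)=+1→.XO/.OX/O.X; (2,1)=+1→.XO/.OX/.OX
ply 2, X at OXO/.OX/..X | (1,0)=-1→OXO/XOX/..X*; (2,0)=-1→OXO/.OX/X.X; (2,1)=-1→OXO/.OX/.XX
ply 3, O at OXO/XOX/..X | (2,0)=+1→OXO/XOX/O.X*; (2,1)=-1→OXO/XOX/.OX
ply 4: OXO/XOX/O.X is terminal -1 (X); from .XO/.OX/..X depth 6

O winning at [.XO/.OX/..X]: True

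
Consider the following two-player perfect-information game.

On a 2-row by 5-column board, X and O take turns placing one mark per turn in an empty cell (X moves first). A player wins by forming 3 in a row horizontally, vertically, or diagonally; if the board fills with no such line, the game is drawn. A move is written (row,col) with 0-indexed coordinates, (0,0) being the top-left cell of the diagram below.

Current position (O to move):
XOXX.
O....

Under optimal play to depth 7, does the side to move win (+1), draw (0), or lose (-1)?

value(XOXX./O...., O) = 0

p1 O@[XOXX./O....]: (0,4)[XOXXO/O....]+0* (1,1)[XOXX./OO...]-1 (1,2)[XOXX./O.O..]-1 (1,3)[XOXX./O..O.]-1 (1,4)[XOXX./O...O]-1
p2 X@[XOXXO/O....]: (1,1)[XOXXO/OX...]+0* (1,2)[XOXXO/O.X..]+0 (1,3)[XOXXO/O..X.]+0 (1,4)[XOXXO/O...X]+0
p3 O@[XOXXO/OX...]: (1,2)[XOXXO/OXO..]+0* (1,3)[XOXXO/OX.O.]+0 (1,4)[XOXXO/OX..O]+0
p4 X@[XOXXO/OXO..]: (1,3)[XOXXO/OXOX.]+0* (1,4)[XOXXO/OXO.X]+0
p5 O@[XOXXO/OXOX.]: (1,4)[XOXXO/OXOXO]+0*
p6 X@[XOXXO/OXOXO] terminal +0; root [XOXX./O....] d7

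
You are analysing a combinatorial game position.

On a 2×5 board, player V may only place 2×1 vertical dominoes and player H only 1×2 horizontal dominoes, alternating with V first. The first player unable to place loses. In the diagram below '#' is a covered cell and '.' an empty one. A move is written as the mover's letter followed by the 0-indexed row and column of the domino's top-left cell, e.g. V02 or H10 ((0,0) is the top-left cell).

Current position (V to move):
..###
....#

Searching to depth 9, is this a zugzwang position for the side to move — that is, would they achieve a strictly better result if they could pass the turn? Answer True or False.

zugzwang(..###/....#, V) = False

p1 V@[..###/....#]: V00[#.###/#...#]-1 V01[.####/.#..#]+1*
p2 H@[.####/.#..#]: H12[.####/.####]-1*
p3 V@[.####/.####]: V00[#####/#####]+1*
p4 H@[#####/#####] terminal -1; root [..###/....#] d9
pass branch (H moves first from the same position):
  | p1 H@[..###/....#]: H00[#####/....#]+1* H10[..###/##..#]+1 H11[..###/.##.#]-1 H12[..###/..###]-1
  | p2 V@[#####/....#] terminal -1; root [..###/....#] d9
V moving scores +1; V passing scores -1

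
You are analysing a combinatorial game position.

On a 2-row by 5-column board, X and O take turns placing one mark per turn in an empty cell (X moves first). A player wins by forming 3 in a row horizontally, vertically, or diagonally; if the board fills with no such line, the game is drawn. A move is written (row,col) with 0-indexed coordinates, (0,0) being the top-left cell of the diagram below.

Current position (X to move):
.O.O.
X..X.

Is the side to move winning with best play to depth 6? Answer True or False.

X winning at [.O.O./X..X.]: False

p1 X@[.O.O./X..X.]: (0,0)[XO.O./X..X.]-1 (0,2)[.OXO./X..X.]+0* (0,4)[.O.OX/X..X.]-1 (1,1)[.O.O./XX.X.]-1 (1,2)[.O.O./X.XX.]-1 (1,4)[.O.O./X..XX]-1
p2 O@[.OXO./X..X.]: (0,0)[OOXO./X..X.]-1 (0,4)[.OXOO/X..X.]-1 (1,1)[.OXO./XO.X.]+0* (1,2)[.OXO./X.OX.]+0 (1,4)[.OXO./X..XO]+0
p3 X@[.OXO./XO.X.]: (0,0)[XOXO./XO.X.]+0* (0,4)[.OXOX/XO.X.]+0 (1,2)[.OXO./XOXX.]+0 (1,4)[.OXO./XO.XX]+0
p4 O@[XOXO./XO.X.]: (0,4)[XOXOO/XO.X.]+0* (1,2)[XOXO./XOOX.]+0 (1,4)[XOXO./XO.XO]+0
p5 X@[XOXOO/XO.X.]: (1,2)[XOXOO/XOXX.]+0* (1,4)[XOXOO/XO.XX]+0
p6 O@[XOXOO/XOXX.]: (1,4)[XOXOO/XOXXO]+0*
p7 X@[XOXOO/XOXXO] terminal +0; root [.O.O./X..X.] d6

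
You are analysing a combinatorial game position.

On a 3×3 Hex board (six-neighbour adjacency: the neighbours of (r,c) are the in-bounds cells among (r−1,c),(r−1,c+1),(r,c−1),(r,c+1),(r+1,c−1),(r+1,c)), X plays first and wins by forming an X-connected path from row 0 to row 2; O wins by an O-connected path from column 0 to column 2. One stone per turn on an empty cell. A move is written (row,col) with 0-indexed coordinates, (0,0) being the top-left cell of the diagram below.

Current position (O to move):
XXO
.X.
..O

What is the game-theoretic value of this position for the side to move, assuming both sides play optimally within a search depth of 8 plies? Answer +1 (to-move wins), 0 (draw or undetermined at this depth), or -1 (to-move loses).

value(XXO/.X./..O, O) = -1

ply 1, O at XXO/.X./..O | (1,0)=-1→XXO/OX./..O*; (1,2)=-1→XXO/.XO/..O; (2,0)=-1→XXO/.X./O.O; (2,1)=-1→XXO/.X./.OO
ply 2, X at XXO/OX./..O | (1,2)=+1→XXO/OXX/..O*; (2,0)=+1→XXO/OX./X.O; (2,1)=+1→XXO/OX./.XO
ply 3, O at XXO/OXX/..O | (2,0)=-1→XXO/OXX/O.O*; (2,1)=-1→XXO/OXX/.OO
ply 4, X at XXO/OXX/O.O | (2,1)=+1→XXO/OXX/OXO*
ply 5: XXO/OXX/OXO is terminal -1 (O); from XXO/.X./..O depth 8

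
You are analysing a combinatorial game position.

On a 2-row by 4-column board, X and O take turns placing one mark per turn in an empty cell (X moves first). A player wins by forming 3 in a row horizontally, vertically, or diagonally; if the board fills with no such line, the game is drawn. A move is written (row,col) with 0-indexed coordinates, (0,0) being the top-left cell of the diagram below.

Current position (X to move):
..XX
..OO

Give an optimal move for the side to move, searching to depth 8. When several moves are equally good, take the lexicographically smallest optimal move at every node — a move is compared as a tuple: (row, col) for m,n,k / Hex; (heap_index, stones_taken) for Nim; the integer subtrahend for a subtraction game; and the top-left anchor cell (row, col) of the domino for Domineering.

[..XX/..OO] X move#1: (0,0):-1/X.XX/..OO, (0,1):+1/.XXX/..OO*, (1,0):-1/..XX/X.OO, (1,1):+0/..XX/.XOO
[.XXX/..OO] end (terminal -1, O#2); searched ..XX/..OO to 8

X's best at [..XX/..OO]: (0,1)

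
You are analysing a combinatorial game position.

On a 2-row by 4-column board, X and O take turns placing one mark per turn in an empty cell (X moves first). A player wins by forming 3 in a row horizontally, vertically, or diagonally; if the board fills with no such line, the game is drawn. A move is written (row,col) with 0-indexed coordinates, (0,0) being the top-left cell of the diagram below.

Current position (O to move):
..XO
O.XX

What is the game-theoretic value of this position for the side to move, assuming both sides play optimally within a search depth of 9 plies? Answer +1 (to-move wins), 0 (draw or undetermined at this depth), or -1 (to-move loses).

value(..XO/O.XX, O) = 0

[..XO/O.XX] O move#1: (0,0):-1/O.XO/O.XX, (0,1):-1/.OXO/O.XX, (1,1):+0/..XO/OOXX*
[..XO/OOXX] X move#2: (0,0):+0/X.XO/OOXX*, (0,1):+0/.XXO/OOXX
[X.XO/OOXX] O move#3: (0,1):+0/XOXO/OOXX*
[XOXO/OOXX] end (terminal +0, X#4); searched ..XO/O.XX to 9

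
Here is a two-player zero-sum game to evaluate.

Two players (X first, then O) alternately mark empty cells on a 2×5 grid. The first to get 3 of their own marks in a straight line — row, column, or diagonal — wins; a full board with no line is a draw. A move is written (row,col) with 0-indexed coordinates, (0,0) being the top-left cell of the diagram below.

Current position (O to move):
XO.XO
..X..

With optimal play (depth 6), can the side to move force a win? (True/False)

ply 1, O at XO.XO/..X.. | (0,2)=-1→XOOXO/..X..; (1,0)=-1→XO.XO/O.X..; (1,1)=+0→XO.XO/.OX..*; (1,3)=+0→XO.XO/..XO.; (1,4)=-1→XO.XO/..X.O
ply 2, X at XO.XO/.OX.. | (0,2)=+0→XOXXO/.OX..*; (1,0)=+0→XO.XO/XOX..; (1,3)=+0→XO.XO/.OXX.; (1,4)=+0→XO.XO/.OX.X
ply 3, O at XOXXO/.OX.. | (1,0)=+0→XOXXO/OOX..*; (1,3)=+0→XOXXO/.OXO.; (1,4)=+0→XOXXO/.OX.O
ply 4, X at XOXXO/OOX.. | (1,3)=+0→XOXXO/OOXX.*; (1,4)=+0→XOXXO/OOX.X
ply 5, O at XOXXO/OOXX. | (1,4)=+0→XOXXO/OOXXO*
ply 6: XOXXO/OOXXO is terminal +0 (X); from XO.XO/..X.. depth 6

O winning at [XO.XO/..X..]: False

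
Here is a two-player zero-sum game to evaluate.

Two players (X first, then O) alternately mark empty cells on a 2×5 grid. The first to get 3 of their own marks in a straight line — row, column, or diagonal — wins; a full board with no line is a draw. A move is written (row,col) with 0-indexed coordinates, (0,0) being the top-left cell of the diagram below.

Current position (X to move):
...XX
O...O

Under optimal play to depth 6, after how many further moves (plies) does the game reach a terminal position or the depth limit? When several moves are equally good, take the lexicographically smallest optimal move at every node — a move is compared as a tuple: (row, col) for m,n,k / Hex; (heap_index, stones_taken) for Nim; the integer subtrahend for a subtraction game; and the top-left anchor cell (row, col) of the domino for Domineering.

PV length from [...XX/O...O]: 1 ply

[...XX/O...O] X move#1: (0,0):+0/X..XX/O...O, (0,1):+0/.X.XX/O...O, (0,2):+1/..XXX/O...O*, (1,1):+0/...XX/OX..O, (1,2):+0/...XX/O.X.O, (1,3):+0/...XX/O..XO
[..XXX/O...O] end (terminal -1, O#2); searched ...XX/O...O to 6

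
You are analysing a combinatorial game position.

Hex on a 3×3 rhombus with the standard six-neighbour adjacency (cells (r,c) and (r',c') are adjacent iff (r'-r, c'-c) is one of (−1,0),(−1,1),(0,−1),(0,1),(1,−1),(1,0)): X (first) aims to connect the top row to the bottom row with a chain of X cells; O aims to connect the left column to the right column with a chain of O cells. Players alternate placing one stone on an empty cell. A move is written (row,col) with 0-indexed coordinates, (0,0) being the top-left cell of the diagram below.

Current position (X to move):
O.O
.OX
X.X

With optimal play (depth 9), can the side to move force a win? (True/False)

X winning at [O.O/.OX/X.X]: False

[O.O/.OX/X.X] X move#1: (0,1):-1/OXO/.OX/X.X*, (1,0):-1/O.O/XOX/X.X, (2,1):-1/O.O/.OX/XXX
[OXO/.OX/X.X] O move#2: (1,0):+1/OXO/OOX/X.X*, (2,1):-1/OXO/.OX/XOX
[OXO/OOX/X.X] end (terminal -1, X#3); searched O.O/.OX/X.X to 9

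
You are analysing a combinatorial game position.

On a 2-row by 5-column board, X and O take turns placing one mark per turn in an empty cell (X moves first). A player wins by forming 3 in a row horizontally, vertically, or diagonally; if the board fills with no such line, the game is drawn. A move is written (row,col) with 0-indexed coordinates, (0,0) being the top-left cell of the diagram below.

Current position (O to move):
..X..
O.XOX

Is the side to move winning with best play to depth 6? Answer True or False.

O winning at [..X../O.XOX]: False

p1 O@[..X../O.XOX]: (0,0)[O.X../O.XOX]-1 (0,1)[.OX../O.XOX]+0* (0,3)[..XO./O.XOX]+0 (0,4)[..X.O/O.XOX]-1 (1,1)[..X../OOXOX]-1
p2 X@[.OX../O.XOX]: (0,0)[XOX../O.XOX]+0* (0,3)[.OXX./O.XOX]+0 (0,4)[.OX.X/O.XOX]+0 (1,1)[.OX../OXXOX]+0
p3 O@[XOX../O.XOX]: (0,3)[XOXO./O.XOX]+0* (0,4)[XOX.O/O.XOX]+0 (1,1)[XOX../OOXOX]+0
p4 X@[XOXO./O.XOX]: (0,4)[XOXOX/O.XOX]+0* (1,1)[XOXO./OXXOX]+0
p5 O@[XOXOX/O.XOX]: (1,1)[XOXOX/OOXOX]+0*
p6 X@[XOXOX/OOXOX] terminal +0; root [..X../O.XOX] d6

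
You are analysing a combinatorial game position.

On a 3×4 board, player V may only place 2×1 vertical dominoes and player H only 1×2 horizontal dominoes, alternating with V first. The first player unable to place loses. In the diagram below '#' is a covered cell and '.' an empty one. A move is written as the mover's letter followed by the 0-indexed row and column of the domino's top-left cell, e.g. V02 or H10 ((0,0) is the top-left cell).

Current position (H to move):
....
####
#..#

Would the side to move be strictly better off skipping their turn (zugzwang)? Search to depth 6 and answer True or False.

p1 H@[..../####/#..#]: H00[##../####/#..#]+1* H01[.##./####/#..#]+1 H02[..##/####/#..#]+1 H21[..../####/####]+1
p2 V@[##../####/#..#] terminal -1; root [..../####/#..#] d6
if H skipped the turn, V would face:
~ p1 V@[..../####/#..#] terminal -1; root [..../####/#..#] d6
compare (H): move=+1 vs pass=+1

zugzwang(..../####/#..#, H) = False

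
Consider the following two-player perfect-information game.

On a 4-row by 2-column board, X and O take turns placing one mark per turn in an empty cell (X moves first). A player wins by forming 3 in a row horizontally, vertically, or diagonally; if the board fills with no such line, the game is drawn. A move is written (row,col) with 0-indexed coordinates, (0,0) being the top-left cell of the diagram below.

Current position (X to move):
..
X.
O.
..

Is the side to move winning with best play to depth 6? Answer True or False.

p1 X@[../X./O./..]: (0,0)[X./X./O./..]+0* (0,1)[.X/X./O./..]+0 (1,1)[../XX/O./..]+0 (2,1)[../X./OX/..]+0 (3,0)[../X./O./X.]+0 (3,1)[../X./O./.X]+0
p2 O@[X./X./O./..]: (0,1)[XO/X./O./..]+0* (1,1)[X./XO/O./..]+0 (2,1)[X./X./OO/..]+0 (3,0)[X./X./O./O.]+0 (3,1)[X./X./O./.O]+0
p3 X@[XO/X./O./..]: (1,1)[XO/XX/O./..]+0* (2,1)[XO/X./OX/..]+0 (3,0)[XO/X./O./X.]+0 (3,1)[XO/X./O./.X]+0
p4 O@[XO/XX/O./..]: (2,1)[XO/XX/OO/..]+0* (3,0)[XO/XX/O./O.]+0 (3,1)[XO/XX/O./.O]+0
p5 X@[XO/XX/OO/..]: (3,0)[XO/XX/OO/X.]+0* (3,1)[XO/XX/OO/.X]+0
p6 O@[XO/XX/OO/X.]: (3,1)[XO/XX/OO/XO]+0*
p7 X@[XO/XX/OO/XO] terminal +0; root [../X./O./..] d6

X winning at [../X./O./..]: False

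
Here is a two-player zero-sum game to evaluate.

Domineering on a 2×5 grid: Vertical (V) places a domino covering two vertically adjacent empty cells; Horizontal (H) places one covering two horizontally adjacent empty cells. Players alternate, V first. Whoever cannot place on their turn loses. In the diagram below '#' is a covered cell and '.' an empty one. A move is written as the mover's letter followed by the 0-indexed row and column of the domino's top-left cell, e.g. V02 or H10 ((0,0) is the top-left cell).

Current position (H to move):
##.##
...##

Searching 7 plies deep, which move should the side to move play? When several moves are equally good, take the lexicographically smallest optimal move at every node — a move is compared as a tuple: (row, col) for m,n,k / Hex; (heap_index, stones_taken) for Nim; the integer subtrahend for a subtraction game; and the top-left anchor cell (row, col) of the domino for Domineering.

p1 H@[##.##/...##]: H10[##.##/##.##]-1 H11[##.##/.####]+1*
p2 V@[##.##/.####] terminal -1; root [##.##/...##] d7

H's best at [##.##/...##]: H11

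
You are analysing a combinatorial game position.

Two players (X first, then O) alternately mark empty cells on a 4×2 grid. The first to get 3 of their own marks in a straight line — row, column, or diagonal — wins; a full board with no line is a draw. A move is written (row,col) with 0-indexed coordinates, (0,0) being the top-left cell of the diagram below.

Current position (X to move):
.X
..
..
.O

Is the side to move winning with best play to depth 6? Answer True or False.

X winning at [.X/../../.O]: False

[.X/../../.O] X move#1: (0,0):+0/XX/../../.O*, (1,0):+0/.X/X./../.O, (1,1):+0/.X/.X/../.O, (2,0):+0/.X/../X./.O, (2,1):+0/.X/../.X/.O, (3,0):+0/.X/../../XO
[XX/../../.O] O move#2: (1,0):+0/XX/O./../.O*, (1,1):+0/XX/.O/../.O, (2,0):+0/XX/../O./.O, (2,1):+0/XX/../.O/.O, (3,0):+0/XX/../../OO
[XX/O./../.O] X move#3: (1,1):+0/XX/OX/../.O*, (2,0):+0/XX/O./X./.O, (2,1):+0/XX/O./.X/.O, (3,0):+0/XX/O./../XO
[XX/OX/../.O] O move#4: (2,0):-1/XX/OX/O./.O, (2,1):+0/XX/OX/.O/.O*, (3,0):-1/XX/OX/../OO
[XX/OX/.O/.O] X move#5: (2,0):+0/XX/OX/XO/.O*, (3,0):+0/XX/OX/.O/XO
[XX/OX/XO/.O] O move#6: (3,0):+0/XX/OX/XO/OO*
[XX/OX/XO/OO] end (terminal +0, X#7); searched .X/../../.O to 6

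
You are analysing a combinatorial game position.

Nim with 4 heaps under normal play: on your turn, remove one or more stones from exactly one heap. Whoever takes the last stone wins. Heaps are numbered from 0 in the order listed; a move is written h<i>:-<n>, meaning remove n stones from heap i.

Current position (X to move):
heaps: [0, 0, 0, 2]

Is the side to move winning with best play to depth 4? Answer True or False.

X winning at [(0,0,0,2)]: True

p1 X@[(0,0,0,2)]: h3:-1[(0,0,0,1)]-1 h3:-2[(0,0,0,0)]+1*
p2 O@[(0,0,0,0)] terminal -1; root [(0,0,0,2)] d4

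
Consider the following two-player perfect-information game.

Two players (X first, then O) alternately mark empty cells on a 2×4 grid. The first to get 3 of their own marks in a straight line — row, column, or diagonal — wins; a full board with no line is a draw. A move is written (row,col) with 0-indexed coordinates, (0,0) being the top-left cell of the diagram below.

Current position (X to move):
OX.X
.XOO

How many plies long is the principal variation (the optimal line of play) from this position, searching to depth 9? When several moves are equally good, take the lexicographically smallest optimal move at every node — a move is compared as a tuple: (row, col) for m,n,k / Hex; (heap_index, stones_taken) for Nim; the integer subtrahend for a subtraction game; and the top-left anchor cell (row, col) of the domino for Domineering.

p1 X@[OX.X/.XOO]: (0,2)[OXXX/.XOO]+1* (1,0)[OX.X/XXOO]+0
p2 O@[OXXX/.XOO] terminal -1; root [OX.X/.XOO] d9

PV length from [OX.X/.XOO]: 1 ply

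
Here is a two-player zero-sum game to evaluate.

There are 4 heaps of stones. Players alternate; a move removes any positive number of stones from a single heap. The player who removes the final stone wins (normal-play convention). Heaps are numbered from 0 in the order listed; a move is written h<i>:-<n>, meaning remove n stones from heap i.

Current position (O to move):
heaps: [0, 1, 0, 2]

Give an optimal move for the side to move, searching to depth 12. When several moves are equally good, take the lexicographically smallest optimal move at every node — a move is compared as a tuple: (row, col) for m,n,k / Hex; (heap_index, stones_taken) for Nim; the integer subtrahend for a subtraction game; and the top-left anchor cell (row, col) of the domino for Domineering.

O's best at [(0,1,0,2)]: h3:-1

p1 O@[(0,1,0,2)]: h1:-1[(0,0,0,2)]-1 h3:-1[(0,1,0,1)]+1* h3:-2[(0,1,0,0)]-1
p2 X@[(0,1,0,1)]: h1:-1[(0,0,0,1)]-1* h3:-1[(0,1,0,0)]-1
p3 O@[(0,0,0,1)]: h3:-1[(0,0,0,0)]+1*
p4 X@[(0,0,0,0)] terminal -1; root [(0,1,0,2)] d12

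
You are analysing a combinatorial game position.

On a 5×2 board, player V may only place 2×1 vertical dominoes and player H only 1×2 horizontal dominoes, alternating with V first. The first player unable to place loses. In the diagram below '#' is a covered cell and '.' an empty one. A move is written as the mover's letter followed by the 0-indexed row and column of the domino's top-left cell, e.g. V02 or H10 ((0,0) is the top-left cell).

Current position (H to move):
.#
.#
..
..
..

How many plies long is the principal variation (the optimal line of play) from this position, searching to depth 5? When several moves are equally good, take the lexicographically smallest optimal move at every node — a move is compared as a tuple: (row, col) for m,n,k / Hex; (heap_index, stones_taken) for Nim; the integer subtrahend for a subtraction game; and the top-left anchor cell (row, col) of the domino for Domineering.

p1 H@[.#/.#/../../..]: H20[.#/.#/##/../..]-1 H30[.#/.#/../##/..]+1* H40[.#/.#/../../##]-1
p2 V@[.#/.#/../##/..]: V00[##/##/../##/..]-1* V10[.#/##/#./##/..]-1
p3 H@[##/##/../##/..]: H20[##/##/##/##/..]+1* H40[##/##/../##/##]+1
p4 V@[##/##/##/##/..] terminal -1; root [.#/.#/../../..] d5

PV length from [.#/.#/../../..]: 3 plies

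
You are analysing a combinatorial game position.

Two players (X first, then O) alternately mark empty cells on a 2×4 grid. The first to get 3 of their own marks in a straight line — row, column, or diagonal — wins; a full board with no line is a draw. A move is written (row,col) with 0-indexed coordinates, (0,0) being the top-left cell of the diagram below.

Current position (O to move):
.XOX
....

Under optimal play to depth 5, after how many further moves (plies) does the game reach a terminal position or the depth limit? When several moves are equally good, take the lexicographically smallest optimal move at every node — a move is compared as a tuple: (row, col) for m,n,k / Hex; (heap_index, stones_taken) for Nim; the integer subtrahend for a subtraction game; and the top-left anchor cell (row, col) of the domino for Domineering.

p1 O@[.XOX/....]: (0,0)[OXOX/....]+0* (1,0)[.XOX/O...]+0 (1,1)[.XOX/.O..]+0 (1,2)[.XOX/..O.]+0 (1,3)[.XOX/...O]+0
p2 X@[OXOX/....]: (1,0)[OXOX/X...]+0* (1,1)[OXOX/.X..]+0 (1,2)[OXOX/..X.]+0 (1,3)[OXOX/...X]+0
p3 O@[OXOX/X...]: (1,1)[OXOX/XO..]+0* (1,2)[OXOX/X.O.]+0 (1,3)[OXOX/X..O]+0
p4 X@[OXOX/XO..]: (1,2)[OXOX/XOX.]+0* (1,3)[OXOX/XO.X]+0
p5 O@[OXOX/XOX.]: (1,3)[OXOX/XOXO]+0*
p6 X@[OXOX/XOXO] terminal +0; root [.XOX/....] d5

PV length from [.XOX/....]: 5 plies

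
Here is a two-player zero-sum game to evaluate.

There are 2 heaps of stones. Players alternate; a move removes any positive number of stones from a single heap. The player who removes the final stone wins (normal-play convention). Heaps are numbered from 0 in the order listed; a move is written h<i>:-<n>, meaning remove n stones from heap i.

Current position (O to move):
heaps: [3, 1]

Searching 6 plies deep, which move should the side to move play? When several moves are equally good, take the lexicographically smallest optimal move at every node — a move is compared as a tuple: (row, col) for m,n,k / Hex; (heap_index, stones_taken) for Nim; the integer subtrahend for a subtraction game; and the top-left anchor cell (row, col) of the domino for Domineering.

[(3,1)] O move#1: h0:-1:-1/(2,1), h0:-2:+1/(1,1)*, h0:-3:-1/(0,1), h1:-1:-1/(3,0)
[(1,1)] X move#2: h0:-1:-1/(0,1)*, h1:-1:-1/(1,0)
[(0,1)] O move#3: h1:-1:+1/(0,0)*
[(0,0)] end (terminal -1, X#4); searched (3,1) to 6

O's best at [(3,1)]: h0:-2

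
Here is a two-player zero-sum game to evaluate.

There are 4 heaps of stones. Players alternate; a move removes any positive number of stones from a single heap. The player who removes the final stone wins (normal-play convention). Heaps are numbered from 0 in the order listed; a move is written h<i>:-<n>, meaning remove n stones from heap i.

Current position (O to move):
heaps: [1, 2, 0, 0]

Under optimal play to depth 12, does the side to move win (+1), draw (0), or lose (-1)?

ply 1, O at (1,2,0,0) | h0:-1=-1→(0,2,0,0); h1:-1=+1→(1,1,0,0)*; h1:-2=-1→(1,0,0,0)
ply 2, X at (1,1,0,0) | h0:-1=-1→(0,1,0,0)*; h1:-1=-1→(1,0,0,0)
ply 3, O at (0,1,0,0) | h1:-1=+1→(0,0,0,0)*
ply 4: (0,0,0,0) is terminal -1 (X); from (1,2,0,0) depth 12

value((1,2,0,0), O) = +1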